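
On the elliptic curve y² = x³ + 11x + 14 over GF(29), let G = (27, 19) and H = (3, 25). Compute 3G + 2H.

First 3G:
Repeated addition: build up to 3G.
2G: tangent at (27, 19): λ = (3·27² + 11)/(2·19) ≡ 23/9. 9⁻¹ ≡ 13 (mod 29), so λ ≡ 23·13 ≡ 9.
  x = λ² - 27 - 27 = 81 - 54 ≡ 27; y = λ·(27 - 27) - 19 ≡ 10. → (27, 10)
3G: (27, 10) + (27, 19): same x and y₁ ≡ -y₂, so the sum is O.
3G = O.
Next 2H:
Repeated addition: build up to 2H.
2H: tangent at (3, 25): λ = (3·3² + 11)/(2·25) ≡ 9/21. 21⁻¹ ≡ 18 (mod 29) since 21·18 = 378 ≡ 1, so λ ≡ 9·18 ≡ 17.
  x = λ² - 3 - 3 = 289 - 6 ≡ 22; y = λ·(3 - 22) - 25 ≡ 0. → (22, 0)
2H = (22, 0).
Finally 3G + 2H:
O + (22, 0) = (22, 0) (identity).

(22, 0)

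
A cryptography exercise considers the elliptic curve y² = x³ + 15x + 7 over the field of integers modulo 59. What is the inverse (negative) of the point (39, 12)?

-(39, 12) = (39, -12 mod 59) = (39, 47).

(39, 47)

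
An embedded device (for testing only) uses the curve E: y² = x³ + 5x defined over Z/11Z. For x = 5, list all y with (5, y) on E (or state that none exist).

x³ + 5x + 0 = 150 ≡ 7 (mod 11).
7 is a non-residue mod 11; no y exists.

none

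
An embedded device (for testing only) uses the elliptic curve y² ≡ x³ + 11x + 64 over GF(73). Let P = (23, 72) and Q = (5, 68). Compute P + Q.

(23, 72) + (5, 68). λ = (68 - 72)/(5 - 23) ≡ 69/55 mod 73. 55⁻¹ ≡ 4 (mod 73), so λ ≡ 57.
  x = λ² - 23 - 5 = 3249 - 28 ≡ 9; y = λ·(23 - 9) - 72 ≡ 69. → (9, 69)

(9, 69)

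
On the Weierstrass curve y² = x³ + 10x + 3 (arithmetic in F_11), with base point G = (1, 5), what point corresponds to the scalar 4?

Repeated addition: build up to 4G.
2G: tangent at (1, 5): λ = (3·1² + 10)/(2·5) ≡ 2/10. 10⁻¹ ≡ 10 (mod 11), so λ ≡ 2·10 ≡ 9.
  x = λ² - 1 - 1 = 81 - 2 ≡ 2; y = λ·(1 - 2) - 5 ≡ 8. → (2, 8)
3G: (2, 8) + (1, 5). λ = (5 - 8)/(1 - 2) ≡ 8/10 mod 11. 10⁻¹ ≡ 10 (mod 11), so λ ≡ 3.
  x = λ² - 2 - 1 = 9 - 3 ≡ 6; y = λ·(2 - 6) - 8 ≡ 2. → (6, 2)
4G: (6, 2) + (1, 5). λ = (5 - 2)/(1 - 6) ≡ 3/6 mod 11. 6⁻¹ ≡ 2 (mod 11), so λ ≡ 6.
  x = λ² - 6 - 1 = 36 - 7 ≡ 7; y = λ·(6 - 7) - 2 ≡ 3. → (7, 3)

(7, 3)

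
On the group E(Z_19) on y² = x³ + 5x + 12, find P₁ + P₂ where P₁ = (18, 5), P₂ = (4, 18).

(18, 5) + (4, 18). λ = (18 - 5)/(4 - 18) ≡ 13/5 mod 19. 5⁻¹ ≡ 4 (mod 19), so λ ≡ 14.
  x = λ² - 18 - 4 = 196 - 22 ≡ 3; y = λ·(18 - 3) - 5 ≡ 15. → (3, 15)

(3, 15)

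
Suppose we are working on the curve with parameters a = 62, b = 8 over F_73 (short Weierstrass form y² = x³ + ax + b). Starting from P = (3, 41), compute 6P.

Repeated addition: build up to 6P.
2P: tangent at (3, 41): λ = (3·3² + 62)/(2·41) ≡ 16/9. 9⁻¹ ≡ 65 (mod 73), so λ ≡ 16·65 ≡ 18.
  x = λ² - 3 - 3 = 324 - 6 ≡ 26; y = λ·(3 - 26) - 41 ≡ 56. → (26, 56)
3P: (26, 56) + (3, 41). λ = (41 - 56)/(3 - 26) ≡ 58/50 mod 73. 50⁻¹ ≡ 19 (mod 73), so λ ≡ 7.
  x = λ² - 26 - 3 = 49 - 29 ≡ 20; y = λ·(26 - 20) - 56 ≡ 59. → (20, 59)
4P: (20, 59) + (3, 41). λ = (41 - 59)/(3 - 20) ≡ 55/56 mod 73. 56⁻¹ ≡ 30 (mod 73), so λ ≡ 44.
  x = λ² - 20 - 3 = 1936 - 23 ≡ 15; y = λ·(20 - 15) - 59 ≡ 15. → (15, 15)
5P: (15, 15) + (3, 41). λ = (41 - 15)/(3 - 15) ≡ 26/61 mod 73. 61⁻¹ ≡ 6 (mod 73), so λ ≡ 10.
  x = λ² - 15 - 3 = 100 - 18 ≡ 9; y = λ·(15 - 9) - 15 ≡ 45. → (9, 45)
6P: (9, 45) + (3, 41). λ = (41 - 45)/(3 - 9) ≡ 69/67 mod 73. 67⁻¹ ≡ 12 (mod 73) since 67·12 = 804 ≡ 1, so λ ≡ 25.
  x = λ² - 9 - 3 = 625 - 12 ≡ 29; y = λ·(9 - 29) - 45 ≡ 39. → (29, 39)

(29, 39)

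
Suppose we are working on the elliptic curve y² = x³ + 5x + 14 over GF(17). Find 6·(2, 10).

(4, 8)

Write Q = (2, 10).
Repeated addition: build up to 6Q.
2Q: tangent at (2, 10): λ = (3·2² + 5)/(2·10) ≡ 0/3. 3⁻¹ ≡ 6 (mod 17), so λ ≡ 0·6 ≡ 0.
  x = λ² - 2 - 2 = 0 - 4 ≡ 13; y = λ·(2 - 13) - 10 ≡ 7. → (13, 7)
3Q: (13, 7) + (2, 10). λ = (10 - 7)/(2 - 13) ≡ 3/6 mod 17. 6⁻¹ ≡ 3 (mod 17), so λ ≡ 9.
  x = λ² - 13 - 2 = 81 - 15 ≡ 15; y = λ·(13 - 15) - 7 ≡ 9. → (15, 9)
4Q: (15, 9) + (2, 10). λ = (10 - 9)/(2 - 15) ≡ 1/4 mod 17. 4⁻¹ ≡ 13 (mod 17) since 4·13 = 52 ≡ 1, so λ ≡ 13.
  x = λ² - 15 - 2 = 169 - 17 ≡ 16; y = λ·(15 - 16) - 9 ≡ 12. → (16, 12)
5Q: (16, 12) + (2, 10). λ = (10 - 12)/(2 - 16) ≡ 15/3 mod 17. 3⁻¹ ≡ 6 (mod 17) since 3·6 = 18 ≡ 1, so λ ≡ 5.
  x = λ² - 16 - 2 = 25 - 18 ≡ 7; y = λ·(16 - 7) - 12 ≡ 16. → (7, 16)
6Q: (7, 16) + (2, 10). λ = (10 - 16)/(2 - 7) ≡ 11/12 mod 17. 12⁻¹ ≡ 10 (mod 17), so λ ≡ 8.
  x = λ² - 7 - 2 = 64 - 9 ≡ 4; y = λ·(7 - 4) - 16 ≡ 8. → (4, 8)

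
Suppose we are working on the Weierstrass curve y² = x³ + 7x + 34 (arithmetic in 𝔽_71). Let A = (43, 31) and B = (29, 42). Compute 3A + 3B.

First 3A:
Repeated addition: build up to 3A.
2A: tangent at (43, 31): λ = (3·43² + 7)/(2·31) ≡ 16/62. 62⁻¹ ≡ 63 (mod 71), so λ ≡ 16·63 ≡ 14.
  x = λ² - 43 - 43 = 196 - 86 ≡ 39; y = λ·(43 - 39) - 31 ≡ 25. → (39, 25)
3A: (39, 25) + (43, 31). λ = (31 - 25)/(43 - 39) ≡ 6/4 mod 71. 4⁻¹ ≡ 18 (mod 71), so λ ≡ 37.
  x = λ² - 39 - 43 = 1369 - 82 ≡ 9; y = λ·(39 - 9) - 25 ≡ 20. → (9, 20)
3A = (9, 20).
Next 3B:
Repeated addition: build up to 3B.
2B: tangent at (29, 42): λ = (3·29² + 7)/(2·42) ≡ 45/13. 13⁻¹ ≡ 11 (mod 71), so λ ≡ 45·11 ≡ 69.
  x = λ² - 29 - 29 = 4761 - 58 ≡ 17; y = λ·(29 - 17) - 42 ≡ 5. → (17, 5)
3B: (17, 5) + (29, 42). λ = (42 - 5)/(29 - 17) ≡ 37/12 mod 71. 12⁻¹ ≡ 6 (mod 71) since 12·6 = 72 ≡ 1, so λ ≡ 9.
  x = λ² - 17 - 29 = 81 - 46 ≡ 35; y = λ·(17 - 35) - 5 ≡ 46. → (35, 46)
3B = (35, 46).
Finally 3A + 3B:
(9, 20) + (35, 46). λ = (46 - 20)/(35 - 9) ≡ 26/26 mod 71. 26⁻¹ ≡ 41 (mod 71), so λ ≡ 1.
  x = λ² - 9 - 35 = 1 - 44 ≡ 28; y = λ·(9 - 28) - 20 ≡ 32. → (28, 32)

(28, 32)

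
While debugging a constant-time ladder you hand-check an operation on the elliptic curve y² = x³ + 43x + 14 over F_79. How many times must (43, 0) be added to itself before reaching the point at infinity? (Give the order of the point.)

2P: (43, 0) + (43, 0): same x and y₁ ≡ -y₂, so the sum is the point at infinity.
2P = the point at infinity, so the order is 2.

2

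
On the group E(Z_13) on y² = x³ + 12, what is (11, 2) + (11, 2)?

(0, 5)

tangent at (11, 2): λ = (3·11² + 0)/(2·2) ≡ 12/4. 4⁻¹ ≡ 10 (mod 13) since 4·10 = 40 ≡ 1, so λ ≡ 12·10 ≡ 3.
  x = λ² - 11 - 11 = 9 - 22 ≡ 0; y = λ·(11 - 0) - 2 ≡ 5. → (0, 5)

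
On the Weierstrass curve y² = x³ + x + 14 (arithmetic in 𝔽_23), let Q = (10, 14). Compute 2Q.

(5, 11)

tangent at (10, 14): λ = (3·10² + 1)/(2·14) ≡ 2/5. 5⁻¹ ≡ 14 (mod 23), so λ ≡ 2·14 ≡ 5.
  x = λ² - 10 - 10 = 25 - 20 ≡ 5; y = λ·(10 - 5) - 14 ≡ 11. → (5, 11)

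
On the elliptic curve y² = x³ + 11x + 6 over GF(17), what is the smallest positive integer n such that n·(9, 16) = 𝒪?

10

2P: tangent at (9, 16): λ = (3·9² + 11)/(2·16) ≡ 16/15. 15⁻¹ ≡ 8 (mod 17), so λ ≡ 16·8 ≡ 9.
  x = λ² - 9 - 9 = 81 - 18 ≡ 12; y = λ·(9 - 12) - 16 ≡ 8. → (12, 8)
3P: (12, 8) + (9, 16). λ = (16 - 8)/(9 - 12) ≡ 8/14 mod 17. 14⁻¹ ≡ 11 (mod 17), so λ ≡ 3.
  x = λ² - 12 - 9 = 9 - 21 ≡ 5; y = λ·(12 - 5) - 8 ≡ 13. → (5, 13)
4P: (5, 13) + (9, 16). λ = (16 - 13)/(9 - 5) ≡ 3/4 mod 17. 4⁻¹ ≡ 13 (mod 17), so λ ≡ 5.
  x = λ² - 5 - 9 = 25 - 14 ≡ 11; y = λ·(5 - 11) - 13 ≡ 8. → (11, 8)
5P: (11, 8) + (9, 16). λ = (16 - 8)/(9 - 11) ≡ 8/15 mod 17. 15⁻¹ ≡ 8 (mod 17) since 15·8 = 120 ≡ 1, so λ ≡ 13.
  x = λ² - 11 - 9 = 169 - 20 ≡ 13; y = λ·(11 - 13) - 8 ≡ 0. → (13, 0)
6P: (13, 0) + (9, 16). λ = (16 - 0)/(9 - 13) ≡ 16/13 mod 17. 13⁻¹ ≡ 4 (mod 17), so λ ≡ 13.
  x = λ² - 13 - 9 = 169 - 22 ≡ 11; y = λ·(13 - 11) - 0 ≡ 9. → (11, 9)
7P: (11, 9) + (9, 16). λ = (16 - 9)/(9 - 11) ≡ 7/15 mod 17. 15⁻¹ ≡ 8 (mod 17), so λ ≡ 5.
  x = λ² - 11 - 9 = 25 - 20 ≡ 5; y = λ·(11 - 5) - 9 ≡ 4. → (5, 4)
8P: (5, 4) + (9, 16). λ = (16 - 4)/(9 - 5) ≡ 12/4 mod 17. 4⁻¹ ≡ 13 (mod 17), so λ ≡ 3.
  x = λ² - 5 - 9 = 9 - 14 ≡ 12; y = λ·(5 - 12) - 4 ≡ 9. → (12, 9)
9P: (12, 9) + (9, 16). λ = (16 - 9)/(9 - 12) ≡ 7/14 mod 17. 14⁻¹ ≡ 11 (mod 17) since 14·11 = 154 ≡ 1, so λ ≡ 9.
  x = λ² - 12 - 9 = 81 - 21 ≡ 9; y = λ·(12 - 9) - 9 ≡ 1. → (9, 1)
10P: (9, 1) + (9, 16): same x and y₁ ≡ -y₂, so the sum is 𝒪.
10P = 𝒪, so the order is 10.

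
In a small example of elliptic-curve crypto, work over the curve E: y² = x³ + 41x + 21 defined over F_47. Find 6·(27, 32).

(37, 16)

Write Q = (27, 32).
Double-and-add on 6 = (110)₂. Start with Q = (27, 32) for the leading 1-bit.
double: tangent at (27, 32): λ = (3·27² + 41)/(2·32) ≡ 19/17. 17⁻¹ ≡ 36 (mod 47), so λ ≡ 19·36 ≡ 26.
  x = λ² - 27 - 27 = 676 - 54 ≡ 11; y = λ·(27 - 11) - 32 ≡ 8. → (11, 8)
add Q: (11, 8) + (27, 32). λ = (32 - 8)/(27 - 11) ≡ 24/16 mod 47. 16⁻¹ ≡ 3 (mod 47) since 16·3 = 48 ≡ 1, so λ ≡ 25.
  x = λ² - 11 - 27 = 625 - 38 ≡ 23; y = λ·(11 - 23) - 8 ≡ 21. → (23, 21)
double: tangent at (23, 21): λ = (3·23² + 41)/(2·21) ≡ 30/42. 42⁻¹ ≡ 28 (mod 47) since 42·28 = 1176 ≡ 1, so λ ≡ 30·28 ≡ 41.
  x = λ² - 23 - 23 = 1681 - 46 ≡ 37; y = λ·(23 - 37) - 21 ≡ 16. → (37, 16)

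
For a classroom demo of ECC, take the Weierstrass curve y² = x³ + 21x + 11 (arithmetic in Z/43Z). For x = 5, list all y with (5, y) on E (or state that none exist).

x³ + 21x + 11 = 241 ≡ 26 (mod 43).
26 is a non-residue mod 43; no y exists.

none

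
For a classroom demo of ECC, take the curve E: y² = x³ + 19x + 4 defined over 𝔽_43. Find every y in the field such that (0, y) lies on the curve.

x³ + 19x + 4 = 4 ≡ 4 (mod 43).
Square roots of 4 mod 43: 2 and 41 (since 2² = 4 ≡ 4).

2, 41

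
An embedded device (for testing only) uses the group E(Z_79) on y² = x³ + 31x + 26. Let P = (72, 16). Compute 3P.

(63, 4)

Repeated addition: build up to 3P.
2P: tangent at (72, 16): λ = (3·72² + 31)/(2·16) ≡ 20/32. 32⁻¹ ≡ 42 (mod 79), so λ ≡ 20·42 ≡ 50.
  x = λ² - 72 - 72 = 2500 - 144 ≡ 65; y = λ·(72 - 65) - 16 ≡ 18. → (65, 18)
3P: (65, 18) + (72, 16). λ = (16 - 18)/(72 - 65) ≡ 77/7 mod 79. 7⁻¹ ≡ 34 (mod 79) since 7·34 = 238 ≡ 1, so λ ≡ 11.
  x = λ² - 65 - 72 = 121 - 137 ≡ 63; y = λ·(65 - 63) - 18 ≡ 4. → (63, 4)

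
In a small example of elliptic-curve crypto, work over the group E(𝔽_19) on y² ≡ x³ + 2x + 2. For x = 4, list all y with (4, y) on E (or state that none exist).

x³ + 2x + 2 = 74 ≡ 17 (mod 19).
Square roots of 17 mod 19: 6 and 13 (since 6² = 36 ≡ 17).

6, 13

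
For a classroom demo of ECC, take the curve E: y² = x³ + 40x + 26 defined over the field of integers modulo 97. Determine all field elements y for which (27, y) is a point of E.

x³ + 40x + 26 = 20789 ≡ 31 (mod 97).
Square roots of 31 mod 97: 15 and 82 (since 15² = 225 ≡ 31).

15, 82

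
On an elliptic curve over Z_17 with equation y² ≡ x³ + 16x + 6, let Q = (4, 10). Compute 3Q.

(8, 0)

Repeated addition: build up to 3Q.
2Q: tangent at (4, 10): λ = (3·4² + 16)/(2·10) ≡ 13/3. 3⁻¹ ≡ 6 (mod 17) since 3·6 = 18 ≡ 1, so λ ≡ 13·6 ≡ 10.
  x = λ² - 4 - 4 = 100 - 8 ≡ 7; y = λ·(4 - 7) - 10 ≡ 11. → (7, 11)
3Q: (7, 11) + (4, 10). λ = (10 - 11)/(4 - 7) ≡ 16/14 mod 17. 14⁻¹ ≡ 11 (mod 17) since 14·11 = 154 ≡ 1, so λ ≡ 6.
  x = λ² - 7 - 4 = 36 - 11 ≡ 8; y = λ·(7 - 8) - 11 ≡ 0. → (8, 0)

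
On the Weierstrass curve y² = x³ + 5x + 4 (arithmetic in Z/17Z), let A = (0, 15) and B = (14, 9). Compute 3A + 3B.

(0, 2)

First 3A:
Repeated addition: build up to 3A.
2A: tangent at (0, 15): λ = (3·0² + 5)/(2·15) ≡ 5/13. 13⁻¹ ≡ 4 (mod 17), so λ ≡ 5·4 ≡ 3.
  x = λ² - 0 - 0 = 9 - 0 ≡ 9; y = λ·(0 - 9) - 15 ≡ 9. → (9, 9)
3A: (9, 9) + (0, 15). λ = (15 - 9)/(0 - 9) ≡ 6/8 mod 17. 8⁻¹ ≡ 15 (mod 17), so λ ≡ 5.
  x = λ² - 9 - 0 = 25 - 9 ≡ 16; y = λ·(9 - 16) - 9 ≡ 7. → (16, 7)
3A = (16, 7).
Next 3B:
Repeated addition: build up to 3B.
2B: tangent at (14, 9): λ = (3·14² + 5)/(2·9) ≡ 15/1. 1⁻¹ ≡ 1 (mod 17), so λ ≡ 15·1 ≡ 15.
  x = λ² - 14 - 14 = 225 - 28 ≡ 10; y = λ·(14 - 10) - 9 ≡ 0. → (10, 0)
3B: (10, 0) + (14, 9). λ = (9 - 0)/(14 - 10) ≡ 9/4 mod 17. 4⁻¹ ≡ 13 (mod 17) since 4·13 = 52 ≡ 1, so λ ≡ 15.
  x = λ² - 10 - 14 = 225 - 24 ≡ 14; y = λ·(10 - 14) - 0 ≡ 8. → (14, 8)
3B = (14, 8).
Finally 3A + 3B:
(16, 7) + (14, 8). λ = (8 - 7)/(14 - 16) ≡ 1/15 mod 17. 15⁻¹ ≡ 8 (mod 17), so λ ≡ 8.
  x = λ² - 16 - 14 = 64 - 30 ≡ 0; y = λ·(16 - 0) - 7 ≡ 2. → (0, 2)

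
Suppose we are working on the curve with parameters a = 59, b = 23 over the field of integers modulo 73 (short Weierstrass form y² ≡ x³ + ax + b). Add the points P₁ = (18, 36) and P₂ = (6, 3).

(52, 53)

(18, 36) + (6, 3). λ = (3 - 36)/(6 - 18) ≡ 40/61 mod 73. 61⁻¹ ≡ 6 (mod 73), so λ ≡ 21.
  x = λ² - 18 - 6 = 441 - 24 ≡ 52; y = λ·(18 - 52) - 36 ≡ 53. → (52, 53)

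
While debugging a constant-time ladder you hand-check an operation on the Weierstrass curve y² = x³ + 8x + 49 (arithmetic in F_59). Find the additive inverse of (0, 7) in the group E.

-(0, 7) = (0, -7 mod 59) = (0, 52).

(0, 52)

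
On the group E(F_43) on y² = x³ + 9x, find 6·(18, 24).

Write G = (18, 24).
Repeated addition: build up to 6G.
2G: tangent at (18, 24): λ = (3·18² + 9)/(2·24) ≡ 35/5. 5⁻¹ ≡ 26 (mod 43), so λ ≡ 35·26 ≡ 7.
  x = λ² - 18 - 18 = 49 - 36 ≡ 13; y = λ·(18 - 13) - 24 ≡ 11. → (13, 11)
3G: (13, 11) + (18, 24). λ = (24 - 11)/(18 - 13) ≡ 13/5 mod 43. 5⁻¹ ≡ 26 (mod 43) since 5·26 = 130 ≡ 1, so λ ≡ 37.
  x = λ² - 13 - 18 = 1369 - 31 ≡ 5; y = λ·(13 - 5) - 11 ≡ 27. → (5, 27)
4G: (5, 27) + (18, 24). λ = (24 - 27)/(18 - 5) ≡ 40/13 mod 43. 13⁻¹ ≡ 10 (mod 43) since 13·10 = 130 ≡ 1, so λ ≡ 13.
  x = λ² - 5 - 18 = 169 - 23 ≡ 17; y = λ·(5 - 17) - 27 ≡ 32. → (17, 32)
5G: (17, 32) + (18, 24). λ = (24 - 32)/(18 - 17) ≡ 35/1 mod 43. 1⁻¹ ≡ 1 (mod 43), so λ ≡ 35.
  x = λ² - 17 - 18 = 1225 - 35 ≡ 29; y = λ·(17 - 29) - 32 ≡ 21. → (29, 21)
6G: (29, 21) + (18, 24). λ = (24 - 21)/(18 - 29) ≡ 3/32 mod 43. 32⁻¹ ≡ 39 (mod 43) since 32·39 = 1248 ≡ 1, so λ ≡ 31.
  x = λ² - 29 - 18 = 961 - 47 ≡ 11; y = λ·(29 - 11) - 21 ≡ 21. → (11, 21)

(11, 21)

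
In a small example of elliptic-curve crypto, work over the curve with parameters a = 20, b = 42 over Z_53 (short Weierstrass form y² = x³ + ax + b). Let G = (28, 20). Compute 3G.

(33, 49)

Repeated addition: build up to 3G.
2G: tangent at (28, 20): λ = (3·28² + 20)/(2·20) ≡ 40/40. 40⁻¹ ≡ 4 (mod 53), so λ ≡ 40·4 ≡ 1.
  x = λ² - 28 - 28 = 1 - 56 ≡ 51; y = λ·(28 - 51) - 20 ≡ 10. → (51, 10)
3G: (51, 10) + (28, 20). λ = (20 - 10)/(28 - 51) ≡ 10/30 mod 53. 30⁻¹ ≡ 23 (mod 53) since 30·23 = 690 ≡ 1, so λ ≡ 18.
  x = λ² - 51 - 28 = 324 - 79 ≡ 33; y = λ·(51 - 33) - 10 ≡ 49. → (33, 49)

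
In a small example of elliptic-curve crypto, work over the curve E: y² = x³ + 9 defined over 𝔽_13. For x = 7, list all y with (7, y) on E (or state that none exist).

1, 12

x³ + 0x + 9 = 352 ≡ 1 (mod 13).
Square roots of 1 mod 13: 1 and 12 (since 1² = 1 ≡ 1).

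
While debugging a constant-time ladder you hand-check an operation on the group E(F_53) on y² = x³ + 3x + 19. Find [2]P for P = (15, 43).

tangent at (15, 43): λ = (3·15² + 3)/(2·43) ≡ 42/33. 33⁻¹ ≡ 45 (mod 53) since 33·45 = 1485 ≡ 1, so λ ≡ 42·45 ≡ 35.
  x = λ² - 15 - 15 = 1225 - 30 ≡ 29; y = λ·(15 - 29) - 43 ≡ 50. → (29, 50)

(29, 50)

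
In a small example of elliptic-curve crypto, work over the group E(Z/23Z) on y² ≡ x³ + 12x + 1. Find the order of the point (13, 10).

2P: tangent at (13, 10): λ = (3·13² + 12)/(2·10) ≡ 13/20. 20⁻¹ ≡ 15 (mod 23) since 20·15 = 300 ≡ 1, so λ ≡ 13·15 ≡ 11.
  x = λ² - 13 - 13 = 121 - 26 ≡ 3; y = λ·(13 - 3) - 10 ≡ 8. → (3, 8)
3P: (3, 8) + (13, 10). λ = (10 - 8)/(13 - 3) ≡ 2/10 mod 23. 10⁻¹ ≡ 7 (mod 23) since 10·7 = 70 ≡ 1, so λ ≡ 14.
  x = λ² - 3 - 13 = 196 - 16 ≡ 19; y = λ·(3 - 19) - 8 ≡ 21. → (19, 21)
4P: (19, 21) + (13, 10). λ = (10 - 21)/(13 - 19) ≡ 12/17 mod 23. 17⁻¹ ≡ 19 (mod 23), so λ ≡ 21.
  x = λ² - 19 - 13 = 441 - 32 ≡ 18; y = λ·(19 - 18) - 21 ≡ 0. → (18, 0)
5P: (18, 0) + (13, 10). λ = (10 - 0)/(13 - 18) ≡ 10/18 mod 23. 18⁻¹ ≡ 9 (mod 23), so λ ≡ 21.
  x = λ² - 18 - 13 = 441 - 31 ≡ 19; y = λ·(18 - 19) - 0 ≡ 2. → (19, 2)
6P: (19, 2) + (13, 10). λ = (10 - 2)/(13 - 19) ≡ 8/17 mod 23. 17⁻¹ ≡ 19 (mod 23) since 17·19 = 323 ≡ 1, so λ ≡ 14.
  x = λ² - 19 - 13 = 196 - 32 ≡ 3; y = λ·(19 - 3) - 2 ≡ 15. → (3, 15)
7P: (3, 15) + (13, 10). λ = (10 - 15)/(13 - 3) ≡ 18/10 mod 23. 10⁻¹ ≡ 7 (mod 23) since 10·7 = 70 ≡ 1, so λ ≡ 11.
  x = λ² - 3 - 13 = 121 - 16 ≡ 13; y = λ·(3 - 13) - 15 ≡ 13. → (13, 13)
8P: (13, 13) + (13, 10): same x and y₁ ≡ -y₂, so the sum is 𝒪.
8P = 𝒪, so the order is 8.

8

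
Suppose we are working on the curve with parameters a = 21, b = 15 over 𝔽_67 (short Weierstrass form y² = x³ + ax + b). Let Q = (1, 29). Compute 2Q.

tangent at (1, 29): λ = (3·1² + 21)/(2·29) ≡ 24/58. 58⁻¹ ≡ 52 (mod 67), so λ ≡ 24·52 ≡ 42.
  x = λ² - 1 - 1 = 1764 - 2 ≡ 20; y = λ·(1 - 20) - 29 ≡ 44. → (20, 44)

(20, 44)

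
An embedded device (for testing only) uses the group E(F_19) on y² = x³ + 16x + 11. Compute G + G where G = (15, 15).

(15, 4)

tangent at (15, 15): λ = (3·15² + 16)/(2·15) ≡ 7/11. 11⁻¹ ≡ 7 (mod 19), so λ ≡ 7·7 ≡ 11.
  x = λ² - 15 - 15 = 121 - 30 ≡ 15; y = λ·(15 - 15) - 15 ≡ 4. → (15, 4)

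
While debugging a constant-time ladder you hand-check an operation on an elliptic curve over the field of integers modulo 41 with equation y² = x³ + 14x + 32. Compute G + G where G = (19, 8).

tangent at (19, 8): λ = (3·19² + 14)/(2·8) ≡ 31/16. 16⁻¹ ≡ 18 (mod 41), so λ ≡ 31·18 ≡ 25.
  x = λ² - 19 - 19 = 625 - 38 ≡ 13; y = λ·(19 - 13) - 8 ≡ 19. → (13, 19)

(13, 19)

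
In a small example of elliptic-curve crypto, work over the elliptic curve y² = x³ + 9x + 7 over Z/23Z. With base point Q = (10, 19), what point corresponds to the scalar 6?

Double-and-add on 6 = (110)₂. Start with Q = (10, 19) for the leading 1-bit.
double: tangent at (10, 19): λ = (3·10² + 9)/(2·19) ≡ 10/15. 15⁻¹ ≡ 20 (mod 23) since 15·20 = 300 ≡ 1, so λ ≡ 10·20 ≡ 16.
  x = λ² - 10 - 10 = 256 - 20 ≡ 6; y = λ·(10 - 6) - 19 ≡ 22. → (6, 22)
add Q: (6, 22) + (10, 19). λ = (19 - 22)/(10 - 6) ≡ 20/4 mod 23. 4⁻¹ ≡ 6 (mod 23), so λ ≡ 5.
  x = λ² - 6 - 10 = 25 - 16 ≡ 9; y = λ·(6 - 9) - 22 ≡ 9. → (9, 9)
double: tangent at (9, 9): λ = (3·9² + 9)/(2·9) ≡ 22/18. 18⁻¹ ≡ 9 (mod 23), so λ ≡ 22·9 ≡ 14.
  x = λ² - 9 - 9 = 196 - 18 ≡ 17; y = λ·(9 - 17) - 9 ≡ 17. → (17, 17)

(17, 17)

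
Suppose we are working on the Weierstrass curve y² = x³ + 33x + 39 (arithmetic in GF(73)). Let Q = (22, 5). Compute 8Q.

(13, 16)

Repeated addition: build up to 8Q.
2Q: tangent at (22, 5): λ = (3·22² + 33)/(2·5) ≡ 25/10. 10⁻¹ ≡ 22 (mod 73), so λ ≡ 25·22 ≡ 39.
  x = λ² - 22 - 22 = 1521 - 44 ≡ 17; y = λ·(22 - 17) - 5 ≡ 44. → (17, 44)
3Q: (17, 44) + (22, 5). λ = (5 - 44)/(22 - 17) ≡ 34/5 mod 73. 5⁻¹ ≡ 44 (mod 73), so λ ≡ 36.
  x = λ² - 17 - 22 = 1296 - 39 ≡ 16; y = λ·(17 - 16) - 44 ≡ 65. → (16, 65)
4Q: (16, 65) + (22, 5). λ = (5 - 65)/(22 - 16) ≡ 13/6 mod 73. 6⁻¹ ≡ 61 (mod 73) since 6·61 = 366 ≡ 1, so λ ≡ 63.
  x = λ² - 16 - 22 = 3969 - 38 ≡ 62; y = λ·(16 - 62) - 65 ≡ 30. → (62, 30)
5Q: (62, 30) + (22, 5). λ = (5 - 30)/(22 - 62) ≡ 48/33 mod 73. 33⁻¹ ≡ 31 (mod 73), so λ ≡ 28.
  x = λ² - 62 - 22 = 784 - 84 ≡ 43; y = λ·(62 - 43) - 30 ≡ 64. → (43, 64)
6Q: (43, 64) + (22, 5). λ = (5 - 64)/(22 - 43) ≡ 14/52 mod 73. 52⁻¹ ≡ 66 (mod 73), so λ ≡ 48.
  x = λ² - 43 - 22 = 2304 - 65 ≡ 49; y = λ·(43 - 49) - 64 ≡ 13. → (49, 13)
7Q: (49, 13) + (22, 5). λ = (5 - 13)/(22 - 49) ≡ 65/46 mod 73. 46⁻¹ ≡ 27 (mod 73) since 46·27 = 1242 ≡ 1, so λ ≡ 3.
  x = λ² - 49 - 22 = 9 - 71 ≡ 11; y = λ·(49 - 11) - 13 ≡ 28. → (11, 28)
8Q: (11, 28) + (22, 5). λ = (5 - 28)/(22 - 11) ≡ 50/11 mod 73. 11⁻¹ ≡ 20 (mod 73), so λ ≡ 51.
  x = λ² - 11 - 22 = 2601 - 33 ≡ 13; y = λ·(11 - 13) - 28 ≡ 16. → (13, 16)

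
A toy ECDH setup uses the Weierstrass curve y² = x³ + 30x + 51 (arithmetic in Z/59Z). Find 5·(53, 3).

Write Q = (53, 3).
Repeated addition: build up to 5Q.
2Q: tangent at (53, 3): λ = (3·53² + 30)/(2·3) ≡ 20/6. 6⁻¹ ≡ 10 (mod 59), so λ ≡ 20·10 ≡ 23.
  x = λ² - 53 - 53 = 529 - 106 ≡ 10; y = λ·(53 - 10) - 3 ≡ 42. → (10, 42)
3Q: (10, 42) + (53, 3). λ = (3 - 42)/(53 - 10) ≡ 20/43 mod 59. 43⁻¹ ≡ 11 (mod 59) since 43·11 = 473 ≡ 1, so λ ≡ 43.
  x = λ² - 10 - 53 = 1849 - 63 ≡ 16; y = λ·(10 - 16) - 42 ≡ 54. → (16, 54)
4Q: (16, 54) + (53, 3). λ = (3 - 54)/(53 - 16) ≡ 8/37 mod 59. 37⁻¹ ≡ 8 (mod 59), so λ ≡ 5.
  x = λ² - 16 - 53 = 25 - 69 ≡ 15; y = λ·(16 - 15) - 54 ≡ 10. → (15, 10)
5Q: (15, 10) + (53, 3). λ = (3 - 10)/(53 - 15) ≡ 52/38 mod 59. 38⁻¹ ≡ 14 (mod 59), so λ ≡ 20.
  x = λ² - 15 - 53 = 400 - 68 ≡ 37; y = λ·(15 - 37) - 10 ≡ 22. → (37, 22)

(37, 22)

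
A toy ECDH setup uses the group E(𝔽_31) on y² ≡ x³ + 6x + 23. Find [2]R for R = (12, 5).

(27, 20)

tangent at (12, 5): λ = (3·12² + 6)/(2·5) ≡ 4/10. 10⁻¹ ≡ 28 (mod 31), so λ ≡ 4·28 ≡ 19.
  x = λ² - 12 - 12 = 361 - 24 ≡ 27; y = λ·(12 - 27) - 5 ≡ 20. → (27, 20)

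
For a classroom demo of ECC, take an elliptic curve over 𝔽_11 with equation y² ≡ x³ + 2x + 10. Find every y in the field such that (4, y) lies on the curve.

x³ + 2x + 10 = 82 ≡ 5 (mod 11).
Square roots of 5 mod 11: 4 and 7 (since 4² = 16 ≡ 5).

4, 7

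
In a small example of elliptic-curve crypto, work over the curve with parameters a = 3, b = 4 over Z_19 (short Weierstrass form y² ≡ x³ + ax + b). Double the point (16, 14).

(15, 2)

tangent at (16, 14): λ = (3·16² + 3)/(2·14) ≡ 11/9. 9⁻¹ ≡ 17 (mod 19) since 9·17 = 153 ≡ 1, so λ ≡ 11·17 ≡ 16.
  x = λ² - 16 - 16 = 256 - 32 ≡ 15; y = λ·(16 - 15) - 14 ≡ 2. → (15, 2)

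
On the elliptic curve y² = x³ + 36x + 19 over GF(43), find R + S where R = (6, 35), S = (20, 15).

(6, 35) + (20, 15). λ = (15 - 35)/(20 - 6) ≡ 23/14 mod 43. 14⁻¹ ≡ 40 (mod 43), so λ ≡ 17.
  x = λ² - 6 - 20 = 289 - 26 ≡ 5; y = λ·(6 - 5) - 35 ≡ 25. → (5, 25)

(5, 25)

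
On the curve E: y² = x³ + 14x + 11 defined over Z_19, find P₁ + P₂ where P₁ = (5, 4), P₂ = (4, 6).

(14, 14)

(5, 4) + (4, 6). λ = (6 - 4)/(4 - 5) ≡ 2/18 mod 19. 18⁻¹ ≡ 18 (mod 19), so λ ≡ 17.
  x = λ² - 5 - 4 = 289 - 9 ≡ 14; y = λ·(5 - 14) - 4 ≡ 14. → (14, 14)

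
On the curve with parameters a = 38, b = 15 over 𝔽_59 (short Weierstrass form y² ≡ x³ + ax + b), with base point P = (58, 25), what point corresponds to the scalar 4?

(41, 44)

Double-and-add on 4 = (100)₂. Start with P = (58, 25) for the leading 1-bit.
double: tangent at (58, 25): λ = (3·58² + 38)/(2·25) ≡ 41/50. 50⁻¹ ≡ 13 (mod 59), so λ ≡ 41·13 ≡ 2.
  x = λ² - 58 - 58 = 4 - 116 ≡ 6; y = λ·(58 - 6) - 25 ≡ 20. → (6, 20)
double: tangent at (6, 20): λ = (3·6² + 38)/(2·20) ≡ 28/40. 40⁻¹ ≡ 31 (mod 59) since 40·31 = 1240 ≡ 1, so λ ≡ 28·31 ≡ 42.
  x = λ² - 6 - 6 = 1764 - 12 ≡ 41; y = λ·(6 - 41) - 20 ≡ 44. → (41, 44)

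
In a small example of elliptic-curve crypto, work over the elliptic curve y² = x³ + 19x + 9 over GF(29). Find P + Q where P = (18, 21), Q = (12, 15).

(0, 26)

(18, 21) + (12, 15). λ = (15 - 21)/(12 - 18) ≡ 23/23 mod 29. 23⁻¹ ≡ 24 (mod 29) since 23·24 = 552 ≡ 1, so λ ≡ 1.
  x = λ² - 18 - 12 = 1 - 30 ≡ 0; y = λ·(18 - 0) - 21 ≡ 26. → (0, 26)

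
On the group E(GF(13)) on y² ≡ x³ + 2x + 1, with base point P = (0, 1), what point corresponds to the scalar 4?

(2, 0)

Repeated addition: build up to 4P.
2P: tangent at (0, 1): λ = (3·0² + 2)/(2·1) ≡ 2/2. 2⁻¹ ≡ 7 (mod 13), so λ ≡ 2·7 ≡ 1.
  x = λ² - 0 - 0 = 1 - 0 ≡ 1; y = λ·(0 - 1) - 1 ≡ 11. → (1, 11)
3P: (1, 11) + (0, 1). λ = (1 - 11)/(0 - 1) ≡ 3/12 mod 13. 12⁻¹ ≡ 12 (mod 13), so λ ≡ 10.
  x = λ² - 1 - 0 = 100 - 1 ≡ 8; y = λ·(1 - 8) - 11 ≡ 10. → (8, 10)
4P: (8, 10) + (0, 1). λ = (1 - 10)/(0 - 8) ≡ 4/5 mod 13. 5⁻¹ ≡ 8 (mod 13), so λ ≡ 6.
  x = λ² - 8 - 0 = 36 - 8 ≡ 2; y = λ·(8 - 2) - 10 ≡ 0. → (2, 0)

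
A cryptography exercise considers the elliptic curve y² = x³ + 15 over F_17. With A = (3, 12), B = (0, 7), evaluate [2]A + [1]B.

First 2A:
Repeated addition: build up to 2A.
2A: tangent at (3, 12): λ = (3·3² + 0)/(2·12) ≡ 10/7. 7⁻¹ ≡ 5 (mod 17) since 7·5 = 35 ≡ 1, so λ ≡ 10·5 ≡ 16.
  x = λ² - 3 - 3 = 256 - 6 ≡ 12; y = λ·(3 - 12) - 12 ≡ 14. → (12, 14)
2A = (12, 14).
Finally 2A + B:
(12, 14) + (0, 7). λ = (7 - 14)/(0 - 12) ≡ 10/5 mod 17. 5⁻¹ ≡ 7 (mod 17) since 5·7 = 35 ≡ 1, so λ ≡ 2.
  x = λ² - 12 - 0 = 4 - 12 ≡ 9; y = λ·(12 - 9) - 14 ≡ 9. → (9, 9)

(9, 9)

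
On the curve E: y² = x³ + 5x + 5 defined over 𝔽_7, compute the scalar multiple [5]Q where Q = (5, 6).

Repeated addition: build up to 5Q.
2Q: tangent at (5, 6): λ = (3·5² + 5)/(2·6) ≡ 3/5. 5⁻¹ ≡ 3 (mod 7), so λ ≡ 3·3 ≡ 2.
  x = λ² - 5 - 5 = 4 - 10 ≡ 1; y = λ·(5 - 1) - 6 ≡ 2. → (1, 2)
3Q: (1, 2) + (5, 6). λ = (6 - 2)/(5 - 1) ≡ 4/4 mod 7. 4⁻¹ ≡ 2 (mod 7) since 4·2 = 8 ≡ 1, so λ ≡ 1.
  x = λ² - 1 - 5 = 1 - 6 ≡ 2; y = λ·(1 - 2) - 2 ≡ 4. → (2, 4)
4Q: (2, 4) + (5, 6). λ = (6 - 4)/(5 - 2) ≡ 2/3 mod 7. 3⁻¹ ≡ 5 (mod 7) since 3·5 = 15 ≡ 1, so λ ≡ 3.
  x = λ² - 2 - 5 = 9 - 7 ≡ 2; y = λ·(2 - 2) - 4 ≡ 3. → (2, 3)
5Q: (2, 3) + (5, 6). λ = (6 - 3)/(5 - 2) ≡ 3/3 mod 7. 3⁻¹ ≡ 5 (mod 7), so λ ≡ 1.
  x = λ² - 2 - 5 = 1 - 7 ≡ 1; y = λ·(2 - 1) - 3 ≡ 5. → (1, 5)

(1, 5)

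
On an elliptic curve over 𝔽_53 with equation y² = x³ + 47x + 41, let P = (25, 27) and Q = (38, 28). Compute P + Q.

(6, 3)

(25, 27) + (38, 28). λ = (28 - 27)/(38 - 25) ≡ 1/13 mod 53. 13⁻¹ ≡ 49 (mod 53) since 13·49 = 637 ≡ 1, so λ ≡ 49.
  x = λ² - 25 - 38 = 2401 - 63 ≡ 6; y = λ·(25 - 6) - 27 ≡ 3. → (6, 3)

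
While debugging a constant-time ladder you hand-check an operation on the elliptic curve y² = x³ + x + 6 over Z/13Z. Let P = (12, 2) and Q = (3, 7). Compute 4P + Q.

(9, 9)

First 4P:
Repeated addition: build up to 4P.
2P: tangent at (12, 2): λ = (3·12² + 1)/(2·2) ≡ 4/4. 4⁻¹ ≡ 10 (mod 13), so λ ≡ 4·10 ≡ 1.
  x = λ² - 12 - 12 = 1 - 24 ≡ 3; y = λ·(12 - 3) - 2 ≡ 7. → (3, 7)
3P: (3, 7) + (12, 2). λ = (2 - 7)/(12 - 3) ≡ 8/9 mod 13. 9⁻¹ ≡ 3 (mod 13), so λ ≡ 11.
  x = λ² - 3 - 12 = 121 - 15 ≡ 2; y = λ·(3 - 2) - 7 ≡ 4. → (2, 4)
4P: (2, 4) + (12, 2). λ = (2 - 4)/(12 - 2) ≡ 11/10 mod 13. 10⁻¹ ≡ 4 (mod 13), so λ ≡ 5.
  x = λ² - 2 - 12 = 25 - 14 ≡ 11; y = λ·(2 - 11) - 4 ≡ 3. → (11, 3)
4P = (11, 3).
Finally 4P + Q:
(11, 3) + (3, 7). λ = (7 - 3)/(3 - 11) ≡ 4/5 mod 13. 5⁻¹ ≡ 8 (mod 13), so λ ≡ 6.
  x = λ² - 11 - 3 = 36 - 14 ≡ 9; y = λ·(11 - 9) - 3 ≡ 9. → (9, 9)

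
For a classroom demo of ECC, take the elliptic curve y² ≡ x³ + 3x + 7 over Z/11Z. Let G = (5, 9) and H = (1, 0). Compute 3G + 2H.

First 3G:
Repeated addition: build up to 3G.
2G: tangent at (5, 9): λ = (3·5² + 3)/(2·9) ≡ 1/7. 7⁻¹ ≡ 8 (mod 11), so λ ≡ 1·8 ≡ 8.
  x = λ² - 5 - 5 = 64 - 10 ≡ 10; y = λ·(5 - 10) - 9 ≡ 6. → (10, 6)
3G: (10, 6) + (5, 9). λ = (9 - 6)/(5 - 10) ≡ 3/6 mod 11. 6⁻¹ ≡ 2 (mod 11), so λ ≡ 6.
  x = λ² - 10 - 5 = 36 - 15 ≡ 10; y = λ·(10 - 10) - 6 ≡ 5. → (10, 5)
3G = (10, 5).
Next 2H:
Repeated addition: build up to 2H.
2H: (1, 0) + (1, 0): same x and y₁ ≡ -y₂, so the sum is O.
2H = O.
Finally 3G + 2H:
(10, 5) + O = (10, 5) (identity).

(10, 5)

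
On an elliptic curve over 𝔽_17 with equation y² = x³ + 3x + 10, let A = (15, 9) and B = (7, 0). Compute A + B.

(13, 6)

(15, 9) + (7, 0). λ = (0 - 9)/(7 - 15) ≡ 8/9 mod 17. 9⁻¹ ≡ 2 (mod 17), so λ ≡ 16.
  x = λ² - 15 - 7 = 256 - 22 ≡ 13; y = λ·(15 - 13) - 9 ≡ 6. → (13, 6)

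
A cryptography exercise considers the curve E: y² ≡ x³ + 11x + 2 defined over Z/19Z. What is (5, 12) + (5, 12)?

tangent at (5, 12): λ = (3·5² + 11)/(2·12) ≡ 10/5. 5⁻¹ ≡ 4 (mod 19) since 5·4 = 20 ≡ 1, so λ ≡ 10·4 ≡ 2.
  x = λ² - 5 - 5 = 4 - 10 ≡ 13; y = λ·(5 - 13) - 12 ≡ 10. → (13, 10)

(13, 10)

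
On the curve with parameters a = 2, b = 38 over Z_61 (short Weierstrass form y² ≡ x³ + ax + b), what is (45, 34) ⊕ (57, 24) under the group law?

(45, 34) + (57, 24). λ = (24 - 34)/(57 - 45) ≡ 51/12 mod 61. 12⁻¹ ≡ 56 (mod 61) since 12·56 = 672 ≡ 1, so λ ≡ 50.
  x = λ² - 45 - 57 = 2500 - 102 ≡ 19; y = λ·(45 - 19) - 34 ≡ 46. → (19, 46)

(19, 46)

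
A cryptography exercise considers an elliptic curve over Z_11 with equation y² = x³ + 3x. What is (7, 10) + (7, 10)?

tangent at (7, 10): λ = (3·7² + 3)/(2·10) ≡ 7/9. 9⁻¹ ≡ 5 (mod 11) since 9·5 = 45 ≡ 1, so λ ≡ 7·5 ≡ 2.
  x = λ² - 7 - 7 = 4 - 14 ≡ 1; y = λ·(7 - 1) - 10 ≡ 2. → (1, 2)

(1, 2)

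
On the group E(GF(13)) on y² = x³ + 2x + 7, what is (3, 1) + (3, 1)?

tangent at (3, 1): λ = (3·3² + 2)/(2·1) ≡ 3/2. 2⁻¹ ≡ 7 (mod 13) since 2·7 = 14 ≡ 1, so λ ≡ 3·7 ≡ 8.
  x = λ² - 3 - 3 = 64 - 6 ≡ 6; y = λ·(3 - 6) - 1 ≡ 1. → (6, 1)

(6, 1)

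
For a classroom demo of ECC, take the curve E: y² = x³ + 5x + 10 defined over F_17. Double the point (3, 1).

(12, 8)

tangent at (3, 1): λ = (3·3² + 5)/(2·1) ≡ 15/2. 2⁻¹ ≡ 9 (mod 17), so λ ≡ 15·9 ≡ 16.
  x = λ² - 3 - 3 = 256 - 6 ≡ 12; y = λ·(3 - 12) - 1 ≡ 8. → (12, 8)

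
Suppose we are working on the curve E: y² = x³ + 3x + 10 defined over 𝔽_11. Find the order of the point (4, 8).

2P: tangent at (4, 8): λ = (3·4² + 3)/(2·8) ≡ 7/5. 5⁻¹ ≡ 9 (mod 11), so λ ≡ 7·9 ≡ 8.
  x = λ² - 4 - 4 = 64 - 8 ≡ 1; y = λ·(4 - 1) - 8 ≡ 5. → (1, 5)
3P: (1, 5) + (4, 8). λ = (8 - 5)/(4 - 1) ≡ 3/3 mod 11. 3⁻¹ ≡ 4 (mod 11) since 3·4 = 12 ≡ 1, so λ ≡ 1.
  x = λ² - 1 - 4 = 1 - 5 ≡ 7; y = λ·(1 - 7) - 5 ≡ 0. → (7, 0)
4P: (7, 0) + (4, 8). λ = (8 - 0)/(4 - 7) ≡ 8/8 mod 11. 8⁻¹ ≡ 7 (mod 11), so λ ≡ 1.
  x = λ² - 7 - 4 = 1 - 11 ≡ 1; y = λ·(7 - 1) - 0 ≡ 6. → (1, 6)
5P: (1, 6) + (4, 8). λ = (8 - 6)/(4 - 1) ≡ 2/3 mod 11. 3⁻¹ ≡ 4 (mod 11), so λ ≡ 8.
  x = λ² - 1 - 4 = 64 - 5 ≡ 4; y = λ·(1 - 4) - 6 ≡ 3. → (4, 3)
6P: (4, 3) + (4, 8): same x and y₁ ≡ -y₂, so the sum is O.
6P = O, so the order is 6.

6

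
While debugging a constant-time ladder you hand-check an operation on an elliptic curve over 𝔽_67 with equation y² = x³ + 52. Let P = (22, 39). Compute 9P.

Double-and-add on 9 = (1001)₂. Start with P = (22, 39) for the leading 1-bit.
double: tangent at (22, 39): λ = (3·22² + 0)/(2·39) ≡ 45/11. 11⁻¹ ≡ 61 (mod 67), so λ ≡ 45·61 ≡ 65.
  x = λ² - 22 - 22 = 4225 - 44 ≡ 27; y = λ·(22 - 27) - 39 ≡ 38. → (27, 38)
double: tangent at (27, 38): λ = (3·27² + 0)/(2·38) ≡ 43/9. 9⁻¹ ≡ 15 (mod 67), so λ ≡ 43·15 ≡ 42.
  x = λ² - 27 - 27 = 1764 - 54 ≡ 35; y = λ·(27 - 35) - 38 ≡ 28. → (35, 28)
double: tangent at (35, 28): λ = (3·35² + 0)/(2·28) ≡ 57/56. 56⁻¹ ≡ 6 (mod 67), so λ ≡ 57·6 ≡ 7.
  x = λ² - 35 - 35 = 49 - 70 ≡ 46; y = λ·(35 - 46) - 28 ≡ 29. → (46, 29)
add P: (46, 29) + (22, 39). λ = (39 - 29)/(22 - 46) ≡ 10/43 mod 67. 43⁻¹ ≡ 53 (mod 67), so λ ≡ 61.
  x = λ² - 46 - 22 = 3721 - 68 ≡ 35; y = λ·(46 - 35) - 29 ≡ 39. → (35, 39)

(35, 39)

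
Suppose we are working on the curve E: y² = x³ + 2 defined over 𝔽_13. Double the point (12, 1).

tangent at (12, 1): λ = (3·12² + 0)/(2·1) ≡ 3/2. 2⁻¹ ≡ 7 (mod 13), so λ ≡ 3·7 ≡ 8.
  x = λ² - 12 - 12 = 64 - 24 ≡ 1; y = λ·(12 - 1) - 1 ≡ 9. → (1, 9)

(1, 9)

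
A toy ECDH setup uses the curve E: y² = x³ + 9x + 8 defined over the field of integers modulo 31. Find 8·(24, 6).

Write Q = (24, 6).
Repeated addition: build up to 8Q.
2Q: tangent at (24, 6): λ = (3·24² + 9)/(2·6) ≡ 1/12. 12⁻¹ ≡ 13 (mod 31) since 12·13 = 156 ≡ 1, so λ ≡ 1·13 ≡ 13.
  x = λ² - 24 - 24 = 169 - 48 ≡ 28; y = λ·(24 - 28) - 6 ≡ 4. → (28, 4)
3Q: (28, 4) + (24, 6). λ = (6 - 4)/(24 - 28) ≡ 2/27 mod 31. 27⁻¹ ≡ 23 (mod 31) since 27·23 = 621 ≡ 1, so λ ≡ 15.
  x = λ² - 28 - 24 = 225 - 52 ≡ 18; y = λ·(28 - 18) - 4 ≡ 22. → (18, 22)
4Q: (18, 22) + (24, 6). λ = (6 - 22)/(24 - 18) ≡ 15/6 mod 31. 6⁻¹ ≡ 26 (mod 31), so λ ≡ 18.
  x = λ² - 18 - 24 = 324 - 42 ≡ 3; y = λ·(18 - 3) - 22 ≡ 0. → (3, 0)
5Q: (3, 0) + (24, 6). λ = (6 - 0)/(24 - 3) ≡ 6/21 mod 31. 21⁻¹ ≡ 3 (mod 31) since 21·3 = 63 ≡ 1, so λ ≡ 18.
  x = λ² - 3 - 24 = 324 - 27 ≡ 18; y = λ·(3 - 18) - 0 ≡ 9. → (18, 9)
6Q: (18, 9) + (24, 6). λ = (6 - 9)/(24 - 18) ≡ 28/6 mod 31. 6⁻¹ ≡ 26 (mod 31) since 6·26 = 156 ≡ 1, so λ ≡ 15.
  x = λ² - 18 - 24 = 225 - 42 ≡ 28; y = λ·(18 - 28) - 9 ≡ 27. → (28, 27)
7Q: (28, 27) + (24, 6). λ = (6 - 27)/(24 - 28) ≡ 10/27 mod 31. 27⁻¹ ≡ 23 (mod 31) since 27·23 = 621 ≡ 1, so λ ≡ 13.
  x = λ² - 28 - 24 = 169 - 52 ≡ 24; y = λ·(28 - 24) - 27 ≡ 25. → (24, 25)
8Q: (24, 25) + (24, 6): same x and y₁ ≡ -y₂, so the sum is ∞.

O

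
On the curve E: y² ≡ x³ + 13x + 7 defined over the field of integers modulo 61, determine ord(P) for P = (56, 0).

2P: (56, 0) + (56, 0): same x and y₁ ≡ -y₂, so the sum is ∞.
2P = ∞, so the order is 2.

2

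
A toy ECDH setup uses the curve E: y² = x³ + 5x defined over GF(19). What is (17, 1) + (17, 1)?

tangent at (17, 1): λ = (3·17² + 5)/(2·1) ≡ 17/2. 2⁻¹ ≡ 10 (mod 19) since 2·10 = 20 ≡ 1, so λ ≡ 17·10 ≡ 18.
  x = λ² - 17 - 17 = 324 - 34 ≡ 5; y = λ·(17 - 5) - 1 ≡ 6. → (5, 6)

(5, 6)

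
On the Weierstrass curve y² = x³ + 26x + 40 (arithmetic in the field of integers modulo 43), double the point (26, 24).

tangent at (26, 24): λ = (3·26² + 26)/(2·24) ≡ 33/5. 5⁻¹ ≡ 26 (mod 43) since 5·26 = 130 ≡ 1, so λ ≡ 33·26 ≡ 41.
  x = λ² - 26 - 26 = 1681 - 52 ≡ 38; y = λ·(26 - 38) - 24 ≡ 0. → (38, 0)

(38, 0)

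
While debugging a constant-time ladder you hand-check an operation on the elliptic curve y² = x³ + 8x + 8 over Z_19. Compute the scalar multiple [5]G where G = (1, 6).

(15, 11)

Double-and-add on 5 = (101)₂. Start with G = (1, 6) for the leading 1-bit.
double: tangent at (1, 6): λ = (3·1² + 8)/(2·6) ≡ 11/12. 12⁻¹ ≡ 8 (mod 19), so λ ≡ 11·8 ≡ 12.
  x = λ² - 1 - 1 = 144 - 2 ≡ 9; y = λ·(1 - 9) - 6 ≡ 12. → (9, 12)
double: tangent at (9, 12): λ = (3·9² + 8)/(2·12) ≡ 4/5. 5⁻¹ ≡ 4 (mod 19) since 5·4 = 20 ≡ 1, so λ ≡ 4·4 ≡ 16.
  x = λ² - 9 - 9 = 256 - 18 ≡ 10; y = λ·(9 - 10) - 12 ≡ 10. → (10, 10)
add G: (10, 10) + (1, 6). λ = (6 - 10)/(1 - 10) ≡ 15/10 mod 19. 10⁻¹ ≡ 2 (mod 19) since 10·2 = 20 ≡ 1, so λ ≡ 11.
  x = λ² - 10 - 1 = 121 - 11 ≡ 15; y = λ·(10 - 15) - 10 ≡ 11. → (15, 11)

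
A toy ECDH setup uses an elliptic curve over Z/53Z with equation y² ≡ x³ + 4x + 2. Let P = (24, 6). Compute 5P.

O

Double-and-add on 5 = (101)₂. Start with P = (24, 6) for the leading 1-bit.
double: tangent at (24, 6): λ = (3·24² + 4)/(2·6) ≡ 36/12. 12⁻¹ ≡ 31 (mod 53) since 12·31 = 372 ≡ 1, so λ ≡ 36·31 ≡ 3.
  x = λ² - 24 - 24 = 9 - 48 ≡ 14; y = λ·(24 - 14) - 6 ≡ 24. → (14, 24)
double: tangent at (14, 24): λ = (3·14² + 4)/(2·24) ≡ 9/48. 48⁻¹ ≡ 21 (mod 53) since 48·21 = 1008 ≡ 1, so λ ≡ 9·21 ≡ 30.
  x = λ² - 14 - 14 = 900 - 28 ≡ 24; y = λ·(14 - 24) - 24 ≡ 47. → (24, 47)
add P: (24, 47) + (24, 6): same x and y₁ ≡ -y₂, so the sum is 𝒪.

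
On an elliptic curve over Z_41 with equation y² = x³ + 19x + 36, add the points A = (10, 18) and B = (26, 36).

(10, 18) + (26, 36). λ = (36 - 18)/(26 - 10) ≡ 18/16 mod 41. 16⁻¹ ≡ 18 (mod 41) since 16·18 = 288 ≡ 1, so λ ≡ 37.
  x = λ² - 10 - 26 = 1369 - 36 ≡ 21; y = λ·(10 - 21) - 18 ≡ 26. → (21, 26)

(21, 26)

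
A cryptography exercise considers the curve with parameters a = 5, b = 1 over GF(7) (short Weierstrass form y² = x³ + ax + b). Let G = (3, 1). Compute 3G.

Repeated addition: build up to 3G.
2G: tangent at (3, 1): λ = (3·3² + 5)/(2·1) ≡ 4/2. 2⁻¹ ≡ 4 (mod 7) since 2·4 = 8 ≡ 1, so λ ≡ 4·4 ≡ 2.
  x = λ² - 3 - 3 = 4 - 6 ≡ 5; y = λ·(3 - 5) - 1 ≡ 2. → (5, 2)
3G: (5, 2) + (3, 1). λ = (1 - 2)/(3 - 5) ≡ 6/5 mod 7. 5⁻¹ ≡ 3 (mod 7), so λ ≡ 4.
  x = λ² - 5 - 3 = 16 - 8 ≡ 1; y = λ·(5 - 1) - 2 ≡ 0. → (1, 0)

(1, 0)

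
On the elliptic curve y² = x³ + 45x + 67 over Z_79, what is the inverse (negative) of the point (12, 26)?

-(12, 26) = (12, -26 mod 79) = (12, 53).

(12, 53)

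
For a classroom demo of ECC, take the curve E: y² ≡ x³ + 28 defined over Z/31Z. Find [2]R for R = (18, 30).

(2, 6)

tangent at (18, 30): λ = (3·18² + 0)/(2·30) ≡ 11/29. 29⁻¹ ≡ 15 (mod 31), so λ ≡ 11·15 ≡ 10.
  x = λ² - 18 - 18 = 100 - 36 ≡ 2; y = λ·(18 - 2) - 30 ≡ 6. → (2, 6)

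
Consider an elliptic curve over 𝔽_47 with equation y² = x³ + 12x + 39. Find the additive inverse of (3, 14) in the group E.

(3, 33)

-(3, 14) = (3, -14 mod 47) = (3, 33).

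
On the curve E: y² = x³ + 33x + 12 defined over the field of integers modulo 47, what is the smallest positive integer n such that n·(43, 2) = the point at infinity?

9

2P: tangent at (43, 2): λ = (3·43² + 33)/(2·2) ≡ 34/4. 4⁻¹ ≡ 12 (mod 47) since 4·12 = 48 ≡ 1, so λ ≡ 34·12 ≡ 32.
  x = λ² - 43 - 43 = 1024 - 86 ≡ 45; y = λ·(43 - 45) - 2 ≡ 28. → (45, 28)
3P: (45, 28) + (43, 2). λ = (2 - 28)/(43 - 45) ≡ 21/45 mod 47. 45⁻¹ ≡ 23 (mod 47) since 45·23 = 1035 ≡ 1, so λ ≡ 13.
  x = λ² - 45 - 43 = 169 - 88 ≡ 34; y = λ·(45 - 34) - 28 ≡ 21. → (34, 21)
4P: (34, 21) + (43, 2). λ = (2 - 21)/(43 - 34) ≡ 28/9 mod 47. 9⁻¹ ≡ 21 (mod 47) since 9·21 = 189 ≡ 1, so λ ≡ 24.
  x = λ² - 34 - 43 = 576 - 77 ≡ 29; y = λ·(34 - 29) - 21 ≡ 5. → (29, 5)
5P: (29, 5) + (43, 2). λ = (2 - 5)/(43 - 29) ≡ 44/14 mod 47. 14⁻¹ ≡ 37 (mod 47), so λ ≡ 30.
  x = λ² - 29 - 43 = 900 - 72 ≡ 29; y = λ·(29 - 29) - 5 ≡ 42. → (29, 42)
6P: (29, 42) + (43, 2). λ = (2 - 42)/(43 - 29) ≡ 7/14 mod 47. 14⁻¹ ≡ 37 (mod 47), so λ ≡ 24.
  x = λ² - 29 - 43 = 576 - 72 ≡ 34; y = λ·(29 - 34) - 42 ≡ 26. → (34, 26)
7P: (34, 26) + (43, 2). λ = (2 - 26)/(43 - 34) ≡ 23/9 mod 47. 9⁻¹ ≡ 21 (mod 47) since 9·21 = 189 ≡ 1, so λ ≡ 13.
  x = λ² - 34 - 43 = 169 - 77 ≡ 45; y = λ·(34 - 45) - 26 ≡ 19. → (45, 19)
8P: (45, 19) + (43, 2). λ = (2 - 19)/(43 - 45) ≡ 30/45 mod 47. 45⁻¹ ≡ 23 (mod 47) since 45·23 = 1035 ≡ 1, so λ ≡ 32.
  x = λ² - 45 - 43 = 1024 - 88 ≡ 43; y = λ·(45 - 43) - 19 ≡ 45. → (43, 45)
9P: (43, 45) + (43, 2): same x and y₁ ≡ -y₂, so the sum is the point at infinity.
9P = the point at infinity, so the order is 9.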